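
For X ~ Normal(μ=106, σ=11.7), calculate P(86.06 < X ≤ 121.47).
0.862788

We have X ~ Normal(μ=106, σ=11.7).

To find P(86.06 < X ≤ 121.47), we use:
P(86.06 < X ≤ 121.47) = P(X ≤ 121.47) - P(X ≤ 86.06)
                 = F(121.47) - F(86.06)
                 = 0.906953 - 0.044165
                 = 0.862788

So there's approximately a 86.3% chance that X falls in this range.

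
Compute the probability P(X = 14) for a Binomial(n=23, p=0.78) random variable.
0.030440

We have X ~ Binomial(n=23, p=0.78).

For a Binomial distribution, the PMF gives us the probability of each outcome.

Using the PMF formula:
P(X = 14) = 0.030440

Rounded to 4 decimal places: 0.0304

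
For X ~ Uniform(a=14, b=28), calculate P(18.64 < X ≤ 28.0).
0.668571

We have X ~ Uniform(a=14, b=28).

To find P(18.64 < X ≤ 28.0), we use:
P(18.64 < X ≤ 28.0) = P(X ≤ 28.0) - P(X ≤ 18.64)
                 = F(28.0) - F(18.64)
                 = 1.000000 - 0.331429
                 = 0.668571

So there's approximately a 66.9% chance that X falls in this range.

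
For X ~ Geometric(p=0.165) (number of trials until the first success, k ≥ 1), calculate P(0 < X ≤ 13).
0.904077

We have X ~ Geometric(p=0.165) (number of trials until the first success, k ≥ 1).

To find P(0 < X ≤ 13), we use:
P(0 < X ≤ 13) = P(X ≤ 13) - P(X ≤ 0)
                 = F(13) - F(0)
                 = 0.904077 - 0.000000
                 = 0.904077

So there's approximately a 90.4% chance that X falls in this range.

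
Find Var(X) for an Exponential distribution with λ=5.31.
0.0355

We have X ~ Exponential(λ=5.31).

For an Exponential distribution with λ=5.31:
Var(X) = 0.0355

The variance measures the spread of the distribution around the mean.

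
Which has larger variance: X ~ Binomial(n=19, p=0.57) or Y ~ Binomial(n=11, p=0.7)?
X has larger variance (4.6569 > 2.3100)

Compute the variance for each distribution:

X ~ Binomial(n=19, p=0.57):
Var(X) = 4.6569

Y ~ Binomial(n=11, p=0.7):
Var(Y) = 2.3100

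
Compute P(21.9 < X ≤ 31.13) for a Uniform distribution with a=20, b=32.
0.769167

We have X ~ Uniform(a=20, b=32).

To find P(21.9 < X ≤ 31.13), we use:
P(21.9 < X ≤ 31.13) = P(X ≤ 31.13) - P(X ≤ 21.9)
                 = F(31.13) - F(21.9)
                 = 0.927500 - 0.158333
                 = 0.769167

So there's approximately a 76.9% chance that X falls in this range.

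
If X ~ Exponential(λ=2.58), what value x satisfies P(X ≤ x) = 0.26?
0.1167

We have X ~ Exponential(λ=2.58).

We want to find x such that P(X ≤ x) = 0.26.

This is the 26th percentile, which means 26% of values fall below this point.

Using the inverse CDF (quantile function):
x = F⁻¹(0.26) = 0.1167

Verification: P(X ≤ 0.1167) = 0.26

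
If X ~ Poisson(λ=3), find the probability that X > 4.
0.184737

We have X ~ Poisson(λ=3).

P(X > 4) = 1 - P(X ≤ 4)
                = 1 - F(4)
                = 1 - 0.815263
                = 0.184737

So there's approximately a 18.5% chance that X exceeds 4.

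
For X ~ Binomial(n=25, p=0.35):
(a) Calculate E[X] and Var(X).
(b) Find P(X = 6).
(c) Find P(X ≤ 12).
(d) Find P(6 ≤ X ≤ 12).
(a) E[X] = 8.7500, Var(X) = 5.6875
(b) P(X = 6) = 0.090778
(c) P(X ≤ 12) = 0.939555
(d) P(6 ≤ X ≤ 12) = 0.856930

We have X ~ Binomial(n=25, p=0.35).

(a) Moments:
E[X] = 8.7500
Var(X) = 5.6875
σ = √Var(X) = 2.3848

(b) Point probability using PMF:
P(X = 6) = 0.090778

(c) Cumulative probability using CDF:
P(X ≤ 12) = F(12) = 0.939555

(d) Range probability:
P(6 ≤ X ≤ 12) = P(X ≤ 12) - P(X ≤ 5)
                   = F(12) - F(5)
                   = 0.939555 - 0.082625
                   = 0.856930

This means approximately 85.7% of outcomes fall in the interval [6, 12].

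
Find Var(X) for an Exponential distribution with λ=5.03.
0.0395

We have X ~ Exponential(λ=5.03).

For an Exponential distribution with λ=5.03:
Var(X) = 0.0395

The variance measures the spread of the distribution around the mean.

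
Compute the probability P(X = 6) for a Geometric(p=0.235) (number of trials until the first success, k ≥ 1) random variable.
0.061571

We have X ~ Geometric(p=0.235) (number of trials until the first success, k ≥ 1).

For a Geometric distribution, the PMF gives us the probability of each outcome.

Using the PMF formula:
P(X = 6) = 0.061571

Rounded to 4 decimal places: 0.0616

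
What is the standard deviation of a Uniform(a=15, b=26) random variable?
3.1754

We have X ~ Uniform(a=15, b=26).

For a Uniform distribution with a=15, b=26:
σ = √Var(X) = 3.1754

The standard deviation is the square root of the variance.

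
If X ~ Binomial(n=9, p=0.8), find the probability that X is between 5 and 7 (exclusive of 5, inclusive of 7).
0.478151

We have X ~ Binomial(n=9, p=0.8).

To find P(5 < X ≤ 7), we use:
P(5 < X ≤ 7) = P(X ≤ 7) - P(X ≤ 5)
                 = F(7) - F(5)
                 = 0.563792 - 0.085642
                 = 0.478151

So there's approximately a 47.8% chance that X falls in this range.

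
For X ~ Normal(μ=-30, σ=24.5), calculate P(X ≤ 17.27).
0.973159

We have X ~ Normal(μ=-30, σ=24.5).

The CDF gives us P(X ≤ k).

Using the CDF:
P(X ≤ 17.27) = 0.973159

This means there's approximately a 97.3% chance that X is at most 17.27.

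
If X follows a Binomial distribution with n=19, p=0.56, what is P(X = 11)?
0.180347

We have X ~ Binomial(n=19, p=0.56).

For a Binomial distribution, the PMF gives us the probability of each outcome.

Using the PMF formula:
P(X = 11) = 0.180347

Rounded to 4 decimal places: 0.1803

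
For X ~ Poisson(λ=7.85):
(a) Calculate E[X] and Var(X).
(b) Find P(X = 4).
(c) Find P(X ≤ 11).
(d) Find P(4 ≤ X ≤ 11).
(a) E[X] = 7.8500, Var(X) = 7.8500
(b) P(X = 4) = 0.061667
(c) P(X ≤ 11) = 0.898599
(d) P(4 ≤ X ≤ 11) = 0.851718

We have X ~ Poisson(λ=7.85).

(a) Moments:
E[X] = 7.8500
Var(X) = 7.8500
σ = √Var(X) = 2.8018

(b) Point probability using PMF:
P(X = 4) = 0.061667

(c) Cumulative probability using CDF:
P(X ≤ 11) = F(11) = 0.898599

(d) Range probability:
P(4 ≤ X ≤ 11) = P(X ≤ 11) - P(X ≤ 3)
                   = F(11) - F(3)
                   = 0.898599 - 0.046881
                   = 0.851718

This means approximately 85.2% of outcomes fall in the interval [4, 11].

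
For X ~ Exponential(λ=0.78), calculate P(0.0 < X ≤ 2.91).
0.896667

We have X ~ Exponential(λ=0.78).

To find P(0.0 < X ≤ 2.91), we use:
P(0.0 < X ≤ 2.91) = P(X ≤ 2.91) - P(X ≤ 0.0)
                 = F(2.91) - F(0.0)
                 = 0.896667 - 0.000000
                 = 0.896667

So there's approximately a 89.7% chance that X falls in this range.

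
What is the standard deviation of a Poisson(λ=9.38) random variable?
3.0627

We have X ~ Poisson(λ=9.38).

For a Poisson distribution with λ=9.38:
σ = √Var(X) = 3.0627

The standard deviation is the square root of the variance.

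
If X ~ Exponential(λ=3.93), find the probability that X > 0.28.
0.332738

We have X ~ Exponential(λ=3.93).

P(X > 0.28) = 1 - P(X ≤ 0.28)
                = 1 - F(0.28)
                = 1 - 0.667262
                = 0.332738

So there's approximately a 33.3% chance that X exceeds 0.28.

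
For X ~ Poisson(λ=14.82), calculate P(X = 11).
0.069491

We have X ~ Poisson(λ=14.82).

For a Poisson distribution, the PMF gives us the probability of each outcome.

Using the PMF formula:
P(X = 11) = 0.069491

Rounded to 4 decimal places: 0.0695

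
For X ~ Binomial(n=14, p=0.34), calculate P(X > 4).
0.545815

We have X ~ Binomial(n=14, p=0.34).

P(X > 4) = 1 - P(X ≤ 4)
                = 1 - F(4)
                = 1 - 0.454185
                = 0.545815

So there's approximately a 54.6% chance that X exceeds 4.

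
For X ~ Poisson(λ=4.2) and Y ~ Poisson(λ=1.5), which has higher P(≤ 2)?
Y has higher probability (P(Y ≤ 2) = 0.8088 > P(X ≤ 2) = 0.2102)

Compute P(≤ 2) for each distribution:

X ~ Poisson(λ=4.2):
P(X ≤ 2) = 0.2102

Y ~ Poisson(λ=1.5):
P(Y ≤ 2) = 0.8088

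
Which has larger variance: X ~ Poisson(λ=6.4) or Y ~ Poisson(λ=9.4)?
Y has larger variance (9.4000 > 6.4000)

Compute the variance for each distribution:

X ~ Poisson(λ=6.4):
Var(X) = 6.4000

Y ~ Poisson(λ=9.4):
Var(Y) = 9.4000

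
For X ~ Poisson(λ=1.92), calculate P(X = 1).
0.281485

We have X ~ Poisson(λ=1.92).

For a Poisson distribution, the PMF gives us the probability of each outcome.

Using the PMF formula:
P(X = 1) = 0.281485

Rounded to 4 decimal places: 0.2815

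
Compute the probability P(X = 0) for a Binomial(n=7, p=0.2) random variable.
0.209715

We have X ~ Binomial(n=7, p=0.2).

For a Binomial distribution, the PMF gives us the probability of each outcome.

Using the PMF formula:
P(X = 0) = 0.209715

Rounded to 4 decimal places: 0.2097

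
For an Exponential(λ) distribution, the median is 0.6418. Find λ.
λ = 1.0800

For X ~ Exponential(λ), the CDF is F(x) = 1 - e^(-λx).
The median m satisfies F(m) = 0.5:
1 - e^(-λm) = 0.5
e^(-λm) = 0.5
λm = ln(2)
m = ln(2) / λ

Given m = 0.6418:
λ = ln(2) / 0.6418 = 0.693147 / 0.6418 = 1.0800

Verification: ln(2) / 1.0800 = 0.6418 ✓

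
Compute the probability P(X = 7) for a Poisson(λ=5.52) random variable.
0.124119

We have X ~ Poisson(λ=5.52).

For a Poisson distribution, the PMF gives us the probability of each outcome.

Using the PMF formula:
P(X = 7) = 0.124119

Rounded to 4 decimal places: 0.1241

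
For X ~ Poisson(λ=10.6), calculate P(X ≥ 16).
0.072807

We have X ~ Poisson(λ=10.6).

For discrete distributions, P(X ≥ 16) = 1 - P(X ≤ 15).

P(X ≤ 15) = 0.927193
P(X ≥ 16) = 1 - 0.927193 = 0.072807

So there's approximately a 7.3% chance that X is at least 16.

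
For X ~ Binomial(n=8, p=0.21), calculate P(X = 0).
0.151711

We have X ~ Binomial(n=8, p=0.21).

For a Binomial distribution, the PMF gives us the probability of each outcome.

Using the PMF formula:
P(X = 0) = 0.151711

Rounded to 4 decimal places: 0.1517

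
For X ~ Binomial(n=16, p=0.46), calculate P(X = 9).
0.141255

We have X ~ Binomial(n=16, p=0.46).

For a Binomial distribution, the PMF gives us the probability of each outcome.

Using the PMF formula:
P(X = 9) = 0.141255

Rounded to 4 decimal places: 0.1413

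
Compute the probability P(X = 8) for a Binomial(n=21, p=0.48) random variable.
0.116551

We have X ~ Binomial(n=21, p=0.48).

For a Binomial distribution, the PMF gives us the probability of each outcome.

Using the PMF formula:
P(X = 8) = 0.116551

Rounded to 4 decimal places: 0.1166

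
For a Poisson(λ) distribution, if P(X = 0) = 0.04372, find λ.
λ = 3.1299

For a Poisson(λ) distribution, the PMF at 0 is:
P(X = 0) = λ^0 e^(-λ) / 0! = e^(-λ)

Given P(X = 0) = 0.04372:
e^(-λ) = 0.04372
-λ = ln(0.04372)
λ = -ln(0.04372) = 3.1299

Verification: e^(-3.1299) = 0.04372 ✓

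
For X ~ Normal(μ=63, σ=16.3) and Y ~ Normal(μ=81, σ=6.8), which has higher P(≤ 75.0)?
X has higher probability (P(X ≤ 75.0) = 0.7692 > P(Y ≤ 75.0) = 0.1888)

Compute P(≤ 75.0) for each distribution:

X ~ Normal(μ=63, σ=16.3):
P(X ≤ 75.0) = 0.7692

Y ~ Normal(μ=81, σ=6.8):
P(Y ≤ 75.0) = 0.1888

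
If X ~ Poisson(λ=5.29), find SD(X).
2.3000

We have X ~ Poisson(λ=5.29).

For a Poisson distribution with λ=5.29:
σ = √Var(X) = 2.3000

The standard deviation is the square root of the variance.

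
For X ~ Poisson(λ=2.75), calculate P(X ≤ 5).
0.939165

We have X ~ Poisson(λ=2.75).

The CDF gives us P(X ≤ k).

Using the CDF:
P(X ≤ 5) = 0.939165

This means there's approximately a 93.9% chance that X is at most 5.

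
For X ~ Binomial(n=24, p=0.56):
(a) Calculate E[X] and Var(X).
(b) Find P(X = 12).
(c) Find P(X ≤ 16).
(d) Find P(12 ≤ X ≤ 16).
(a) E[X] = 13.4400, Var(X) = 5.9136
(b) P(X = 12) = 0.135432
(c) P(X ≤ 16) = 0.897224
(d) P(12 ≤ X ≤ 16) = 0.685298

We have X ~ Binomial(n=24, p=0.56).

(a) Moments:
E[X] = 13.4400
Var(X) = 5.9136
σ = √Var(X) = 2.4318

(b) Point probability using PMF:
P(X = 12) = 0.135432

(c) Cumulative probability using CDF:
P(X ≤ 16) = F(16) = 0.897224

(d) Range probability:
P(12 ≤ X ≤ 16) = P(X ≤ 16) - P(X ≤ 11)
                   = F(16) - F(11)
                   = 0.897224 - 0.211926
                   = 0.685298

This means approximately 68.5% of outcomes fall in the interval [12, 16].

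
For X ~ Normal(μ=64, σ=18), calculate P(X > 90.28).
0.072145

We have X ~ Normal(μ=64, σ=18).

P(X > 90.28) = 1 - P(X ≤ 90.28)
                = 1 - F(90.28)
                = 1 - 0.927855
                = 0.072145

So there's approximately a 7.2% chance that X exceeds 90.28.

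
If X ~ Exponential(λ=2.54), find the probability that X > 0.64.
0.196794

We have X ~ Exponential(λ=2.54).

P(X > 0.64) = 1 - P(X ≤ 0.64)
                = 1 - F(0.64)
                = 1 - 0.803206
                = 0.196794

So there's approximately a 19.7% chance that X exceeds 0.64.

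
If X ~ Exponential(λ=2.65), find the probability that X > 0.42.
0.328572

We have X ~ Exponential(λ=2.65).

P(X > 0.42) = 1 - P(X ≤ 0.42)
                = 1 - F(0.42)
                = 1 - 0.671428
                = 0.328572

So there's approximately a 32.9% chance that X exceeds 0.42.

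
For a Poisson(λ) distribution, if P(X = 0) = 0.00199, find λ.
λ = 6.2196

For a Poisson(λ) distribution, the PMF at 0 is:
P(X = 0) = λ^0 e^(-λ) / 0! = e^(-λ)

Given P(X = 0) = 0.00199:
e^(-λ) = 0.00199
-λ = ln(0.00199)
λ = -ln(0.00199) = 6.2196

Verification: e^(-6.2196) = 0.00199 ✓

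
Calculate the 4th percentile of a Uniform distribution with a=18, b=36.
18.7200

We have X ~ Uniform(a=18, b=36).

We want to find x such that P(X ≤ x) = 0.04.

This is the 4th percentile, which means 4% of values fall below this point.

Using the inverse CDF (quantile function):
x = F⁻¹(0.04) = 18.7200

Verification: P(X ≤ 18.7200) = 0.04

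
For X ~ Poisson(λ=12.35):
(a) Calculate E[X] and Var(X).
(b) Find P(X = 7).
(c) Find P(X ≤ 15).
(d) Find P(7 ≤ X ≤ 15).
(a) E[X] = 12.3500, Var(X) = 12.3500
(b) P(X = 7) = 0.037644
(c) P(X ≤ 15) = 0.817994
(d) P(7 ≤ X ≤ 15) = 0.780347

We have X ~ Poisson(λ=12.35).

(a) Moments:
E[X] = 12.3500
Var(X) = 12.3500
σ = √Var(X) = 3.5143

(b) Point probability using PMF:
P(X = 7) = 0.037644

(c) Cumulative probability using CDF:
P(X ≤ 15) = F(15) = 0.817994

(d) Range probability:
P(7 ≤ X ≤ 15) = P(X ≤ 15) - P(X ≤ 6)
                   = F(15) - F(6)
                   = 0.817994 - 0.037647
                   = 0.780347

This means approximately 78.0% of outcomes fall in the interval [7, 15].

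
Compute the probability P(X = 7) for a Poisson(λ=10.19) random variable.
0.084982

We have X ~ Poisson(λ=10.19).

For a Poisson distribution, the PMF gives us the probability of each outcome.

Using the PMF formula:
P(X = 7) = 0.084982

Rounded to 4 decimal places: 0.0850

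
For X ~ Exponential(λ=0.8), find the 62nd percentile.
1.2095

We have X ~ Exponential(λ=0.8).

We want to find x such that P(X ≤ x) = 0.62.

This is the 62nd percentile, which means 62% of values fall below this point.

Using the inverse CDF (quantile function):
x = F⁻¹(0.62) = 1.2095

Verification: P(X ≤ 1.2095) = 0.62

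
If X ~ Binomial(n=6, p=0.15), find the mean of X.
0.9000

We have X ~ Binomial(n=6, p=0.15).

For a Binomial distribution with n=6, p=0.15:
E[X] = 0.9000

This is the expected (average) value of X.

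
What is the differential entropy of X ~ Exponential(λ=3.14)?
-0.1442 nats

We have X ~ Exponential(λ=3.14).

The differential entropy measures the uncertainty or information content of the distribution.

For an Exponential distribution with λ=3.14:
h(X) = -0.1442 nats

(In bits, this would be -0.2081 bits.)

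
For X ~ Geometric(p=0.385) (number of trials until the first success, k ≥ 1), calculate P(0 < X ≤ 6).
0.945893

We have X ~ Geometric(p=0.385) (number of trials until the first success, k ≥ 1).

To find P(0 < X ≤ 6), we use:
P(0 < X ≤ 6) = P(X ≤ 6) - P(X ≤ 0)
                 = F(6) - F(0)
                 = 0.945893 - 0.000000
                 = 0.945893

So there's approximately a 94.6% chance that X falls in this range.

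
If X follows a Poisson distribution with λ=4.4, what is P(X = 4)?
0.191736

We have X ~ Poisson(λ=4.4).

For a Poisson distribution, the PMF gives us the probability of each outcome.

Using the PMF formula:
P(X = 4) = 0.191736

Rounded to 4 decimal places: 0.1917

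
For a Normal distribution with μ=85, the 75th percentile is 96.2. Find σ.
σ = 16.6051

For X ~ Normal(μ, σ), the p-th percentile satisfies x = μ + z_p × σ,
where z_p = Φ⁻¹(p) is the standard normal quantile.

Step 1: z_{0.75} = Φ⁻¹(0.75) = 0.6745

Step 2: Solve for σ:
96.2 = 85 + 0.6745 × σ
σ = (96.2 - 85) / 0.6745
σ = 11.20 / 0.6745
σ = 16.6051

Verification: μ + z × σ = 85 + 0.6745 × 16.6051 = 96.20 ✓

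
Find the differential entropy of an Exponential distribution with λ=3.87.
-0.3533 nats

We have X ~ Exponential(λ=3.87).

The differential entropy measures the uncertainty or information content of the distribution.

For an Exponential distribution with λ=3.87:
h(X) = -0.3533 nats

(In bits, this would be -0.5096 bits.)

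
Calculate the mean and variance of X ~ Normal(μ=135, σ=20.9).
E[X] = 135.0000, Var(X) = 436.8100

We have X ~ Normal(μ=135, σ=20.9).

For a Normal distribution with μ=135, σ=20.9:

Expected value:
E[X] = 135.0000

Variance:
Var(X) = 436.8100

Standard deviation:
σ = √Var(X) = 20.9000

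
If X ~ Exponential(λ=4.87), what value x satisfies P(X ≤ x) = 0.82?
0.3521

We have X ~ Exponential(λ=4.87).

We want to find x such that P(X ≤ x) = 0.82.

This is the 82nd percentile, which means 82% of values fall below this point.

Using the inverse CDF (quantile function):
x = F⁻¹(0.82) = 0.3521

Verification: P(X ≤ 0.3521) = 0.82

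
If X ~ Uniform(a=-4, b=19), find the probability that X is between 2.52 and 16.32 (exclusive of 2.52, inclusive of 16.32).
0.600000

We have X ~ Uniform(a=-4, b=19).

To find P(2.52 < X ≤ 16.32), we use:
P(2.52 < X ≤ 16.32) = P(X ≤ 16.32) - P(X ≤ 2.52)
                 = F(16.32) - F(2.52)
                 = 0.883478 - 0.283478
                 = 0.600000

So there's approximately a 60.0% chance that X falls in this range.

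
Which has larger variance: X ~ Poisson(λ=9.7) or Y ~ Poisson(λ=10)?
Y has larger variance (10.0000 > 9.7000)

Compute the variance for each distribution:

X ~ Poisson(λ=9.7):
Var(X) = 9.7000

Y ~ Poisson(λ=10):
Var(Y) = 10.0000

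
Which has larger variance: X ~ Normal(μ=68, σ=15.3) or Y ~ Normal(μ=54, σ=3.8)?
X has larger variance (234.0900 > 14.4400)

Compute the variance for each distribution:

X ~ Normal(μ=68, σ=15.3):
Var(X) = 234.0900

Y ~ Normal(μ=54, σ=3.8):
Var(Y) = 14.4400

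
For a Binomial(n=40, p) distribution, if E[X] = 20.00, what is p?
p = 0.5

For a Binomial(n, p) distribution:
E[X] = n × p

Given n = 40 and E[X] = 20.00:
20.00 = 40 × p
p = 20.00 / 40 = 0.5

Verification: Binomial(40, 0.5) has E[X] = 20.00 ✓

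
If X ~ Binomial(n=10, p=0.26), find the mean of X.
2.6000

We have X ~ Binomial(n=10, p=0.26).

For a Binomial distribution with n=10, p=0.26:
E[X] = 2.6000

This is the expected (average) value of X.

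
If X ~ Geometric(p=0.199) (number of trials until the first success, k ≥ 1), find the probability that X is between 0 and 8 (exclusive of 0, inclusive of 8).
0.830543

We have X ~ Geometric(p=0.199) (number of trials until the first success, k ≥ 1).

To find P(0 < X ≤ 8), we use:
P(0 < X ≤ 8) = P(X ≤ 8) - P(X ≤ 0)
                 = F(8) - F(0)
                 = 0.830543 - 0.000000
                 = 0.830543

So there's approximately a 83.1% chance that X falls in this range.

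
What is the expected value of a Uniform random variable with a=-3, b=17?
7.0000

We have X ~ Uniform(a=-3, b=17).

For a Uniform distribution with a=-3, b=17:
E[X] = 7.0000

This is the expected (average) value of X.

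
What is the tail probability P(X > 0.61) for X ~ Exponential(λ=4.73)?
0.055838

We have X ~ Exponential(λ=4.73).

P(X > 0.61) = 1 - P(X ≤ 0.61)
                = 1 - F(0.61)
                = 1 - 0.944162
                = 0.055838

So there's approximately a 5.6% chance that X exceeds 0.61.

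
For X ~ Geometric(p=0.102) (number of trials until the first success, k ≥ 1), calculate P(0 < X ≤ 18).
0.855797

We have X ~ Geometric(p=0.102) (number of trials until the first success, k ≥ 1).

To find P(0 < X ≤ 18), we use:
P(0 < X ≤ 18) = P(X ≤ 18) - P(X ≤ 0)
                 = F(18) - F(0)
                 = 0.855797 - 0.000000
                 = 0.855797

So there's approximately a 85.6% chance that X falls in this range.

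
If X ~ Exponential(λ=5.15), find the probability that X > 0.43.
0.109208

We have X ~ Exponential(λ=5.15).

P(X > 0.43) = 1 - P(X ≤ 0.43)
                = 1 - F(0.43)
                = 1 - 0.890792
                = 0.109208

So there's approximately a 10.9% chance that X exceeds 0.43.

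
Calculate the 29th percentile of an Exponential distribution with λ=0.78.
0.4391

We have X ~ Exponential(λ=0.78).

We want to find x such that P(X ≤ x) = 0.29.

This is the 29th percentile, which means 29% of values fall below this point.

Using the inverse CDF (quantile function):
x = F⁻¹(0.29) = 0.4391

Verification: P(X ≤ 0.4391) = 0.29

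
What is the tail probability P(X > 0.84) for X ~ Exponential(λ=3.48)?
0.053761

We have X ~ Exponential(λ=3.48).

P(X > 0.84) = 1 - P(X ≤ 0.84)
                = 1 - F(0.84)
                = 1 - 0.946239
                = 0.053761

So there's approximately a 5.4% chance that X exceeds 0.84.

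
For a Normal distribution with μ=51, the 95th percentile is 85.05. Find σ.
σ = 20.7009

For X ~ Normal(μ, σ), the p-th percentile satisfies x = μ + z_p × σ,
where z_p = Φ⁻¹(p) is the standard normal quantile.

Step 1: z_{0.95} = Φ⁻¹(0.95) = 1.6449

Step 2: Solve for σ:
85.05 = 51 + 1.6449 × σ
σ = (85.05 - 51) / 1.6449
σ = 34.05 / 1.6449
σ = 20.7009

Verification: μ + z × σ = 51 + 1.6449 × 20.7009 = 85.05 ✓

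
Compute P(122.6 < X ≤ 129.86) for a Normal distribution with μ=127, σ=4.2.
0.604642

We have X ~ Normal(μ=127, σ=4.2).

To find P(122.6 < X ≤ 129.86), we use:
P(122.6 < X ≤ 129.86) = P(X ≤ 129.86) - P(X ≤ 122.6)
                 = F(129.86) - F(122.6)
                 = 0.752049 - 0.147407
                 = 0.604642

So there's approximately a 60.5% chance that X falls in this range.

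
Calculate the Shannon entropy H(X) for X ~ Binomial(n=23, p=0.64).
2.2512 nats

We have X ~ Binomial(n=23, p=0.64).

The Shannon entropy measures the uncertainty or information content of the distribution.

For a Binomial distribution with n=23, p=0.64:
H(X) = 2.2512 nats

(In bits, this would be 3.2477 bits.)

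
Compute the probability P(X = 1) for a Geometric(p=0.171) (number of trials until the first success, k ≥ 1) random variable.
0.171000

We have X ~ Geometric(p=0.171) (number of trials until the first success, k ≥ 1).

For a Geometric distribution, the PMF gives us the probability of each outcome.

Using the PMF formula:
P(X = 1) = 0.171000

Rounded to 4 decimal places: 0.1710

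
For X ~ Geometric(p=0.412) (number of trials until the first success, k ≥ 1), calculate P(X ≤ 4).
0.880461

We have X ~ Geometric(p=0.412) (number of trials until the first success, k ≥ 1).

The CDF gives us P(X ≤ k).

Using the CDF:
P(X ≤ 4) = 0.880461

This means there's approximately a 88.0% chance that X is at most 4.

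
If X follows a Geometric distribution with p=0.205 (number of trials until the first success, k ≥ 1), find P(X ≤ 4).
0.600544

We have X ~ Geometric(p=0.205) (number of trials until the first success, k ≥ 1).

The CDF gives us P(X ≤ k).

Using the CDF:
P(X ≤ 4) = 0.600544

This means there's approximately a 60.1% chance that X is at most 4.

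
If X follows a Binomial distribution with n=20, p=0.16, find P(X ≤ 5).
0.913003

We have X ~ Binomial(n=20, p=0.16).

The CDF gives us P(X ≤ k).

Using the CDF:
P(X ≤ 5) = 0.913003

This means there's approximately a 91.3% chance that X is at most 5.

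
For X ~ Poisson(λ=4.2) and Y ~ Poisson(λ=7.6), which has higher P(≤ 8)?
X has higher probability (P(X ≤ 8) = 0.9721 > P(Y ≤ 8) = 0.6482)

Compute P(≤ 8) for each distribution:

X ~ Poisson(λ=4.2):
P(X ≤ 8) = 0.9721

Y ~ Poisson(λ=7.6):
P(Y ≤ 8) = 0.6482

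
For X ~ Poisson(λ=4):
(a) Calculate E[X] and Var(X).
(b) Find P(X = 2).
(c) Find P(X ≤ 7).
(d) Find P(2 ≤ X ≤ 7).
(a) E[X] = 4.0000, Var(X) = 4.0000
(b) P(X = 2) = 0.146525
(c) P(X ≤ 7) = 0.948866
(d) P(2 ≤ X ≤ 7) = 0.857288

We have X ~ Poisson(λ=4).

(a) Moments:
E[X] = 4.0000
Var(X) = 4.0000
σ = √Var(X) = 2.0000

(b) Point probability using PMF:
P(X = 2) = 0.146525

(c) Cumulative probability using CDF:
P(X ≤ 7) = F(7) = 0.948866

(d) Range probability:
P(2 ≤ X ≤ 7) = P(X ≤ 7) - P(X ≤ 1)
                   = F(7) - F(1)
                   = 0.948866 - 0.091578
                   = 0.857288

This means approximately 85.7% of outcomes fall in the interval [2, 7].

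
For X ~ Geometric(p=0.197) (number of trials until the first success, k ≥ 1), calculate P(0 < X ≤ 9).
0.861184

We have X ~ Geometric(p=0.197) (number of trials until the first success, k ≥ 1).

To find P(0 < X ≤ 9), we use:
P(0 < X ≤ 9) = P(X ≤ 9) - P(X ≤ 0)
                 = F(9) - F(0)
                 = 0.861184 - 0.000000
                 = 0.861184

So there's approximately a 86.1% chance that X falls in this range.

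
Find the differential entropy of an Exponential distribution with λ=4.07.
-0.4036 nats

We have X ~ Exponential(λ=4.07).

The differential entropy measures the uncertainty or information content of the distribution.

For an Exponential distribution with λ=4.07:
h(X) = -0.4036 nats

(In bits, this would be -0.5823 bits.)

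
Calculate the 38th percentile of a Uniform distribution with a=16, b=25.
19.4200

We have X ~ Uniform(a=16, b=25).

We want to find x such that P(X ≤ x) = 0.38.

This is the 38th percentile, which means 38% of values fall below this point.

Using the inverse CDF (quantile function):
x = F⁻¹(0.38) = 19.4200

Verification: P(X ≤ 19.4200) = 0.38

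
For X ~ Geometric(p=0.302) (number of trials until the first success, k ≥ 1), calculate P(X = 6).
0.050036

We have X ~ Geometric(p=0.302) (number of trials until the first success, k ≥ 1).

For a Geometric distribution, the PMF gives us the probability of each outcome.

Using the PMF formula:
P(X = 6) = 0.050036

Rounded to 4 decimal places: 0.0500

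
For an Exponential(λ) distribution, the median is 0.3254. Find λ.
λ = 2.1301

For X ~ Exponential(λ), the CDF is F(x) = 1 - e^(-λx).
The median m satisfies F(m) = 0.5:
1 - e^(-λm) = 0.5
e^(-λm) = 0.5
λm = ln(2)
m = ln(2) / λ

Given m = 0.3254:
λ = ln(2) / 0.3254 = 0.693147 / 0.3254 = 2.1301

Verification: ln(2) / 2.1301 = 0.3254 ✓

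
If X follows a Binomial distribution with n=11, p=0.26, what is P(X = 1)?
0.140826

We have X ~ Binomial(n=11, p=0.26).

For a Binomial distribution, the PMF gives us the probability of each outcome.

Using the PMF formula:
P(X = 1) = 0.140826

Rounded to 4 decimal places: 0.1408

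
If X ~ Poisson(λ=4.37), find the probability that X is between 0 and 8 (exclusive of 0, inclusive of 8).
0.952813

We have X ~ Poisson(λ=4.37).

To find P(0 < X ≤ 8), we use:
P(0 < X ≤ 8) = P(X ≤ 8) - P(X ≤ 0)
                 = F(8) - F(0)
                 = 0.965465 - 0.012651
                 = 0.952813

So there's approximately a 95.3% chance that X falls in this range.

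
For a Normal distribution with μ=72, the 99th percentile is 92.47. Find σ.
σ = 8.7992

For X ~ Normal(μ, σ), the p-th percentile satisfies x = μ + z_p × σ,
where z_p = Φ⁻¹(p) is the standard normal quantile.

Step 1: z_{0.99} = Φ⁻¹(0.99) = 2.3263

Step 2: Solve for σ:
92.47 = 72 + 2.3263 × σ
σ = (92.47 - 72) / 2.3263
σ = 20.47 / 2.3263
σ = 8.7992

Verification: μ + z × σ = 72 + 2.3263 × 8.7992 = 92.47 ✓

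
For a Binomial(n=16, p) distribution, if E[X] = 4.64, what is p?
p = 0.29

For a Binomial(n, p) distribution:
E[X] = n × p

Given n = 16 and E[X] = 4.64:
4.64 = 16 × p
p = 4.64 / 16 = 0.29

Verification: Binomial(16, 0.29) has E[X] = 4.64 ✓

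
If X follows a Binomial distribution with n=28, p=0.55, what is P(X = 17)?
0.126888

We have X ~ Binomial(n=28, p=0.55).

For a Binomial distribution, the PMF gives us the probability of each outcome.

Using the PMF formula:
P(X = 17) = 0.126888

Rounded to 4 decimal places: 0.1269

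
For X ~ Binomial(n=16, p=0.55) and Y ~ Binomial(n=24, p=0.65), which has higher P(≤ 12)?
X has higher probability (P(X ≤ 12) = 0.9719 > P(Y ≤ 12) = 0.0942)

Compute P(≤ 12) for each distribution:

X ~ Binomial(n=16, p=0.55):
P(X ≤ 12) = 0.9719

Y ~ Binomial(n=24, p=0.65):
P(Y ≤ 12) = 0.0942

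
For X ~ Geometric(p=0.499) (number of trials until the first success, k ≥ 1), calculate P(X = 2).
0.249999

We have X ~ Geometric(p=0.499) (number of trials until the first success, k ≥ 1).

For a Geometric distribution, the PMF gives us the probability of each outcome.

Using the PMF formula:
P(X = 2) = 0.249999

Rounded to 4 decimal places: 0.2500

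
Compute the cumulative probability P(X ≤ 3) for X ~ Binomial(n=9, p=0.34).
0.633842

We have X ~ Binomial(n=9, p=0.34).

The CDF gives us P(X ≤ k).

Using the CDF:
P(X ≤ 3) = 0.633842

This means there's approximately a 63.4% chance that X is at most 3.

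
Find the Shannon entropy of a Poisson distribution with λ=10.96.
2.6081 nats

We have X ~ Poisson(λ=10.96).

The Shannon entropy measures the uncertainty or information content of the distribution.

For a Poisson distribution with λ=10.96:
H(X) = 2.6081 nats

(In bits, this would be 3.7626 bits.)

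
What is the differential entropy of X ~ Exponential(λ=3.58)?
-0.2754 nats

We have X ~ Exponential(λ=3.58).

The differential entropy measures the uncertainty or information content of the distribution.

For an Exponential distribution with λ=3.58:
h(X) = -0.2754 nats

(In bits, this would be -0.3973 bits.)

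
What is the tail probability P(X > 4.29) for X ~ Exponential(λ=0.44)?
0.151435

We have X ~ Exponential(λ=0.44).

P(X > 4.29) = 1 - P(X ≤ 4.29)
                = 1 - F(4.29)
                = 1 - 0.848565
                = 0.151435

So there's approximately a 15.1% chance that X exceeds 4.29.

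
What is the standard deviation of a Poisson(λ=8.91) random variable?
2.9850

We have X ~ Poisson(λ=8.91).

For a Poisson distribution with λ=8.91:
σ = √Var(X) = 2.9850

The standard deviation is the square root of the variance.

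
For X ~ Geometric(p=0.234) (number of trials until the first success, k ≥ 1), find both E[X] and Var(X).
E[X] = 4.2735, Var(X) = 13.9893

We have X ~ Geometric(p=0.234) (number of trials until the first success, k ≥ 1).

For a Geometric distribution with p=0.234 (number of trials until the first success, k ≥ 1):

Expected value:
E[X] = 4.2735

Variance:
Var(X) = 13.9893

Standard deviation:
σ = √Var(X) = 3.7402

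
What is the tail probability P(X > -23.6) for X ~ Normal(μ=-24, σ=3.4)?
0.453174

We have X ~ Normal(μ=-24, σ=3.4).

P(X > -23.6) = 1 - P(X ≤ -23.6)
                = 1 - F(-23.6)
                = 1 - 0.546826
                = 0.453174

So there's approximately a 45.3% chance that X exceeds -23.6.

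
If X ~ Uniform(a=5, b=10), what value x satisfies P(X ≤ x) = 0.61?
8.0500

We have X ~ Uniform(a=5, b=10).

We want to find x such that P(X ≤ x) = 0.61.

This is the 61st percentile, which means 61% of values fall below this point.

Using the inverse CDF (quantile function):
x = F⁻¹(0.61) = 8.0500

Verification: P(X ≤ 8.0500) = 0.61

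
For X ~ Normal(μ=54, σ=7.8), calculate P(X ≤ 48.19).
0.228175

We have X ~ Normal(μ=54, σ=7.8).

The CDF gives us P(X ≤ k).

Using the CDF:
P(X ≤ 48.19) = 0.228175

This means there's approximately a 22.8% chance that X is at most 48.19.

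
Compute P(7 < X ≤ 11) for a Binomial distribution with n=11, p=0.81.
0.860298

We have X ~ Binomial(n=11, p=0.81).

To find P(7 < X ≤ 11), we use:
P(7 < X ≤ 11) = P(X ≤ 11) - P(X ≤ 7)
                 = F(11) - F(7)
                 = 1.000000 - 0.139702
                 = 0.860298

So there's approximately a 86.0% chance that X falls in this range.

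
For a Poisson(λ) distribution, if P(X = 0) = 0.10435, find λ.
λ = 2.2600

For a Poisson(λ) distribution, the PMF at 0 is:
P(X = 0) = λ^0 e^(-λ) / 0! = e^(-λ)

Given P(X = 0) = 0.10435:
e^(-λ) = 0.10435
-λ = ln(0.10435)
λ = -ln(0.10435) = 2.2600

Verification: e^(-2.2600) = 0.10435 ✓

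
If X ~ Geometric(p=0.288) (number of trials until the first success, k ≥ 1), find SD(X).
2.9299

We have X ~ Geometric(p=0.288) (number of trials until the first success, k ≥ 1).

For a Geometric distribution with p=0.288 (number of trials until the first success, k ≥ 1):
σ = √Var(X) = 2.9299

The standard deviation is the square root of the variance.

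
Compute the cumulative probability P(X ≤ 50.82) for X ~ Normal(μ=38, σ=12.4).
0.849402

We have X ~ Normal(μ=38, σ=12.4).

The CDF gives us P(X ≤ k).

Using the CDF:
P(X ≤ 50.82) = 0.849402

This means there's approximately a 84.9% chance that X is at most 50.82.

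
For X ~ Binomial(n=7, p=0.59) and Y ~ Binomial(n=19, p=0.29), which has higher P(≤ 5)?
X has higher probability (P(X ≤ 5) = 0.8541 > P(Y ≤ 5) = 0.5125)

Compute P(≤ 5) for each distribution:

X ~ Binomial(n=7, p=0.59):
P(X ≤ 5) = 0.8541

Y ~ Binomial(n=19, p=0.29):
P(Y ≤ 5) = 0.5125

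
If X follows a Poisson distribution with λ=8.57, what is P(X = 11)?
0.087042

We have X ~ Poisson(λ=8.57).

For a Poisson distribution, the PMF gives us the probability of each outcome.

Using the PMF formula:
P(X = 11) = 0.087042

Rounded to 4 decimal places: 0.0870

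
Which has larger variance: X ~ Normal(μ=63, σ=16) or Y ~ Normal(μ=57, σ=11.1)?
X has larger variance (256.0000 > 123.2100)

Compute the variance for each distribution:

X ~ Normal(μ=63, σ=16):
Var(X) = 256.0000

Y ~ Normal(μ=57, σ=11.1):
Var(Y) = 123.2100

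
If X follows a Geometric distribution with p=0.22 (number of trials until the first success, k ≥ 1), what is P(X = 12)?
0.014304

We have X ~ Geometric(p=0.22) (number of trials until the first success, k ≥ 1).

For a Geometric distribution, the PMF gives us the probability of each outcome.

Using the PMF formula:
P(X = 12) = 0.014304

Rounded to 4 decimal places: 0.0143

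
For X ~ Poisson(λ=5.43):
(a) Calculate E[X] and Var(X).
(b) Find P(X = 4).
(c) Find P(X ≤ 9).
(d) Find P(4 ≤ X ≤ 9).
(a) E[X] = 5.4300, Var(X) = 5.4300
(b) P(X = 4) = 0.158770
(c) P(X ≤ 9) = 0.949773
(d) P(4 ≤ X ≤ 9) = 0.740014

We have X ~ Poisson(λ=5.43).

(a) Moments:
E[X] = 5.4300
Var(X) = 5.4300
σ = √Var(X) = 2.3302

(b) Point probability using PMF:
P(X = 4) = 0.158770

(c) Cumulative probability using CDF:
P(X ≤ 9) = F(9) = 0.949773

(d) Range probability:
P(4 ≤ X ≤ 9) = P(X ≤ 9) - P(X ≤ 3)
                   = F(9) - F(3)
                   = 0.949773 - 0.209759
                   = 0.740014

This means approximately 74.0% of outcomes fall in the interval [4, 9].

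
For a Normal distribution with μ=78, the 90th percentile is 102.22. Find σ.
σ = 18.8990

For X ~ Normal(μ, σ), the p-th percentile satisfies x = μ + z_p × σ,
where z_p = Φ⁻¹(p) is the standard normal quantile.

Step 1: z_{0.9} = Φ⁻¹(0.9) = 1.2816

Step 2: Solve for σ:
102.22 = 78 + 1.2816 × σ
σ = (102.22 - 78) / 1.2816
σ = 24.22 / 1.2816
σ = 18.8990

Verification: μ + z × σ = 78 + 1.2816 × 18.8990 = 102.22 ✓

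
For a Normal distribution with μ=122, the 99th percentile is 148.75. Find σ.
σ = 11.4987

For X ~ Normal(μ, σ), the p-th percentile satisfies x = μ + z_p × σ,
where z_p = Φ⁻¹(p) is the standard normal quantile.

Step 1: z_{0.99} = Φ⁻¹(0.99) = 2.3263

Step 2: Solve for σ:
148.75 = 122 + 2.3263 × σ
σ = (148.75 - 122) / 2.3263
σ = 26.75 / 2.3263
σ = 11.4987

Verification: μ + z × σ = 122 + 2.3263 × 11.4987 = 148.75 ✓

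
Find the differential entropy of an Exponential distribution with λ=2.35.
0.1456 nats

We have X ~ Exponential(λ=2.35).

The differential entropy measures the uncertainty or information content of the distribution.

For an Exponential distribution with λ=2.35:
h(X) = 0.1456 nats

(In bits, this would be 0.2100 bits.)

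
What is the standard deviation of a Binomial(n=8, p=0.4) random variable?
1.3856

We have X ~ Binomial(n=8, p=0.4).

For a Binomial distribution with n=8, p=0.4:
σ = √Var(X) = 1.3856

The standard deviation is the square root of the variance.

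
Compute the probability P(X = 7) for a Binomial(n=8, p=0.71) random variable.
0.211007

We have X ~ Binomial(n=8, p=0.71).

For a Binomial distribution, the PMF gives us the probability of each outcome.

Using the PMF formula:
P(X = 7) = 0.211007

Rounded to 4 decimal places: 0.2110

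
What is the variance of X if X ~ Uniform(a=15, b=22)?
4.0833

We have X ~ Uniform(a=15, b=22).

For a Uniform distribution with a=15, b=22:
Var(X) = 4.0833

The variance measures the spread of the distribution around the mean.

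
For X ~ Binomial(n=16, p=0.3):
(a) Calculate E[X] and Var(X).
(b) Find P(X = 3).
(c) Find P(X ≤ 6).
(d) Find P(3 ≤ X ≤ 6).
(a) E[X] = 4.8000, Var(X) = 3.3600
(b) P(X = 3) = 0.146496
(c) P(X ≤ 6) = 0.824687
(d) P(3 ≤ X ≤ 6) = 0.725327

We have X ~ Binomial(n=16, p=0.3).

(a) Moments:
E[X] = 4.8000
Var(X) = 3.3600
σ = √Var(X) = 1.8330

(b) Point probability using PMF:
P(X = 3) = 0.146496

(c) Cumulative probability using CDF:
P(X ≤ 6) = F(6) = 0.824687

(d) Range probability:
P(3 ≤ X ≤ 6) = P(X ≤ 6) - P(X ≤ 2)
                   = F(6) - F(2)
                   = 0.824687 - 0.099360
                   = 0.725327

This means approximately 72.5% of outcomes fall in the interval [3, 6].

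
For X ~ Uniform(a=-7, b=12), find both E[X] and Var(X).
E[X] = 2.5000, Var(X) = 30.0833

We have X ~ Uniform(a=-7, b=12).

For a Uniform distribution with a=-7, b=12:

Expected value:
E[X] = 2.5000

Variance:
Var(X) = 30.0833

Standard deviation:
σ = √Var(X) = 5.4848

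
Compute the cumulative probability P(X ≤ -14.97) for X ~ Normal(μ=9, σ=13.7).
0.040091

We have X ~ Normal(μ=9, σ=13.7).

The CDF gives us P(X ≤ k).

Using the CDF:
P(X ≤ -14.97) = 0.040091

This means there's approximately a 4.0% chance that X is at most -14.97.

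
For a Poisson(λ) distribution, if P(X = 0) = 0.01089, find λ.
λ = 4.5199

For a Poisson(λ) distribution, the PMF at 0 is:
P(X = 0) = λ^0 e^(-λ) / 0! = e^(-λ)

Given P(X = 0) = 0.01089:
e^(-λ) = 0.01089
-λ = ln(0.01089)
λ = -ln(0.01089) = 4.5199

Verification: e^(-4.5199) = 0.01089 ✓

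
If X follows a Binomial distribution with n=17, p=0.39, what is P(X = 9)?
0.097276

We have X ~ Binomial(n=17, p=0.39).

For a Binomial distribution, the PMF gives us the probability of each outcome.

Using the PMF formula:
P(X = 9) = 0.097276

Rounded to 4 decimal places: 0.0973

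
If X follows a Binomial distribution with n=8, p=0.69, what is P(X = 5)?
0.260927

We have X ~ Binomial(n=8, p=0.69).

For a Binomial distribution, the PMF gives us the probability of each outcome.

Using the PMF formula:
P(X = 5) = 0.260927

Rounded to 4 decimal places: 0.2609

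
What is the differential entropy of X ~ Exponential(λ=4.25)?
-0.4469 nats

We have X ~ Exponential(λ=4.25).

The differential entropy measures the uncertainty or information content of the distribution.

For an Exponential distribution with λ=4.25:
h(X) = -0.4469 nats

(In bits, this would be -0.6448 bits.)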